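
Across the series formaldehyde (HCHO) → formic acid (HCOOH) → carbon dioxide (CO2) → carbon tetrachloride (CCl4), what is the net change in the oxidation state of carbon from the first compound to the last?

Carbon oxidation states along the series — formaldehyde: 0, formic acid: +2, carbon dioxide: +4, carbon tetrachloride: +4.
Net change = +4 − (0) = +4.

+4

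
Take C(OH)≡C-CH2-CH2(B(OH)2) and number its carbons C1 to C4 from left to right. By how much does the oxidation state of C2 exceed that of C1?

C2: 4C → 0 = 0
C1: 3C, 1O → 0 + 1 = +1
Difference: 0 − (+1) = -1.

-1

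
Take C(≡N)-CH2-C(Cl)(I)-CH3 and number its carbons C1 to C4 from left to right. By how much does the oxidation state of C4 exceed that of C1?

C4: 1C, 3H → 0 − 3 = -3
C1: 1C, 3N → 0 + 3 = +3
Difference: -3 − (+3) = -6.

-6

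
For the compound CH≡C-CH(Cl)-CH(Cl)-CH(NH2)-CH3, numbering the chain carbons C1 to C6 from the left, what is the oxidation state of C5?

0

Assign +1 per bond to O/N/halogen, −1 per bond to H or an electropositive element, and 0 per bond to carbon.
C5 has one bond to C (0), one bond to C (0), one bond to H (-1), one bond to N (+1).
Oxidation state = 0 + 0 − 1 + 1 = 0.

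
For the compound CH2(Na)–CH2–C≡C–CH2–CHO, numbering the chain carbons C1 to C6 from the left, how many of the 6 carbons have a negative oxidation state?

Tallying each carbon's bonds:
C1: 1C, 2H, 1Na → 0 − 2 − 1 = -3
C2: 2C, 2H → 0 − 2 = -2
C3: 4C → 0 = 0
C4: 4C → 0 = 0
C5: 2C, 2H → 0 − 2 = -2
C6: 1C, 1H, 2O → 0 − 1 + 2 = +1
3 carbons (C1, C2, C5) meet the condition.

3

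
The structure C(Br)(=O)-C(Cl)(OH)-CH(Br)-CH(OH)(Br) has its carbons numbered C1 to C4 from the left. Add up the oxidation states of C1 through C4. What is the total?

+6

Tallying each carbon's bonds:
C1: 1C, 2O, 1Br → 0 + 2 + 1 = +3
C2: 2C, 1O, 1Cl → 0 + 1 + 1 = +2
C3: 2C, 1H, 1Br → 0 − 1 + 1 = 0
C4: 1C, 1H, 1O, 1Br → 0 − 1 + 1 + 1 = +1
Sum = +3 + 2 + 0 + 1 = +6.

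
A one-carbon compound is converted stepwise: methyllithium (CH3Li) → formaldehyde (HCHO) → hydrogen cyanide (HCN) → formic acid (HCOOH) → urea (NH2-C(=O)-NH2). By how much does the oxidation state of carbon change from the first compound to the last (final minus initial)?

Carbon oxidation states along the series — methyllithium: -4, formaldehyde: 0, hydrogen cyanide: +2, formic acid: +2, urea: +4.
Net change = +4 − (-4) = +8.

+8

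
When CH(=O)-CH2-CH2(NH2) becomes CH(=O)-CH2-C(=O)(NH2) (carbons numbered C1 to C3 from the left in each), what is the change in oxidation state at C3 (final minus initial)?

Before: C3 has 1 bond to C, 2 bonds to H, 1 bond to N → oxidation state -1.
After: C3 has 1 bond to C, 2 bonds to O, 1 bond to N → oxidation state +3.
Δ = +3 − (-1) = +4, so this is an oxidation at C3.

+4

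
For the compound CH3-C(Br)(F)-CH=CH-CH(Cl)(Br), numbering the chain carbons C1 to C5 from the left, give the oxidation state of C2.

+2

Each bond to a more electronegative atom (O, N, halogen) counts +1, each bond to a less electronegative atom (H, metal, B, Si) counts −1, and each C–C bond counts 0.
C2 has one bond to C (0), one bond to C (0), one bond to Br (+1), one bond to F (+1).
Oxidation state = 0 + 0 + 1 + 1 = +2.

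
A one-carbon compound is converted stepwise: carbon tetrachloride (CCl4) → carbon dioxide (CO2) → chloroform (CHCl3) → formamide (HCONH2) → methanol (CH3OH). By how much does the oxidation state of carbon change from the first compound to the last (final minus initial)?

Carbon oxidation states along the series — carbon tetrachloride: +4, carbon dioxide: +4, chloroform: +2, formamide: +2, methanol: -2.
Net change = -2 − (+4) = -6.

-6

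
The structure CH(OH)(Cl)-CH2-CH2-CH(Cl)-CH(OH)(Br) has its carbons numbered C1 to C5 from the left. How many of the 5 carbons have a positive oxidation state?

Assign +1 per bond to O/N/halogen, −1 per bond to H or an electropositive element, and 0 per bond to carbon. Tallying each carbon:
C1: 1C, 1H, 1O, 1Cl → 0 − 1 + 1 + 1 = +1
C2: 2C, 2H → 0 − 2 = -2
C3: 2C, 2H → 0 − 2 = -2
C4: 2C, 1H, 1Cl → 0 − 1 + 1 = 0
C5: 1C, 1H, 1O, 1Br → 0 − 1 + 1 + 1 = +1
2 carbons (C1, C5) meet the condition.

2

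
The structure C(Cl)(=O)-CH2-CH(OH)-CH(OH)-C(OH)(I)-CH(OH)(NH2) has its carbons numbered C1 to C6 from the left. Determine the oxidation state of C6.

+1

Count +1 for every bond to an atom more electronegative than carbon and −1 for every bond to one less electronegative; C–C bonds are 0.
C6 has one bond to C (0), one bond to O (+1), one bond to H (-1), one bond to N (+1).
Oxidation state = 0 + 1 − 1 + 1 = +1.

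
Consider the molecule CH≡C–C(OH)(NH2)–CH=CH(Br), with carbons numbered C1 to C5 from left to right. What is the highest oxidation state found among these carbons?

+2

Each bond to a more electronegative atom (O, N, halogen) counts +1, each bond to a less electronegative atom (H, metal, B, Si) counts −1, and each C–C bond counts 0. Tallying each carbon:
C1: 3C, 1H → 0 − 1 = -1
C2: 4C → 0 = 0
C3: 2C, 1O, 1N → 0 + 1 + 1 = +2
C4: 3C, 1H → 0 − 1 = -1
C5: 2C, 1H, 1Br → 0 − 1 + 1 = 0
The highest value is +2.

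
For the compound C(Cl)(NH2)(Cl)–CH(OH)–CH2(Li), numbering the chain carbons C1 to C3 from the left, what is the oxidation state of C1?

C1 has one bond to C (0), one bond to Cl (+1), one bond to N (+1), one bond to Cl (+1).
Oxidation state = 0 + 1 + 1 + 1 = +3.

+3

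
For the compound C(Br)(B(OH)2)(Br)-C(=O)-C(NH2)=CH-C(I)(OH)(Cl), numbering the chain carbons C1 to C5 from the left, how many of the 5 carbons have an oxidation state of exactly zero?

0

Tallying each carbon's bonds:
C1: 1C, 2Br, 1B → 0 + 2 − 1 = +1
C2: 2C, 2O → 0 + 2 = +2
C3: 3C, 1N → 0 + 1 = +1
C4: 3C, 1H → 0 − 1 = -1
C5: 1C, 1O, 1Cl, 1I → 0 + 1 + 1 + 1 = +3
0 carbons meet the condition.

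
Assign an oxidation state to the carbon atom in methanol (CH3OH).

-2

Count +1 for every bond to an atom more electronegative than carbon and −1 for every bond to one less electronegative; C–C bonds are 0.
The carbon has one bond to H (-1), one bond to H (-1), one bond to H (-1), one bond to O (+1).
Oxidation state = -1 − 1 − 1 + 1 = -2.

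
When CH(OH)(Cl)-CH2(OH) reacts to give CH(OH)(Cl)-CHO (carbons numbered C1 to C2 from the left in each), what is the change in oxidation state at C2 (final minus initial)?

+2

Before: C2 has 1 bond to C, 2 bonds to H, 1 bond to O → oxidation state -1.
After: C2 has 1 bond to C, 1 bond to H, 2 bonds to O → oxidation state +1.
Δ = +1 − (-1) = +2, so this is an oxidation at C2.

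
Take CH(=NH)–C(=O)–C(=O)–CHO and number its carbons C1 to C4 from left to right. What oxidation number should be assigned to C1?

Bonds to more-electronegative neighbours contribute +1 each, bonds to H or metals contribute −1 each, and C–C bonds contribute 0.
C1 has one bond to C (0), one bond to H (-1), a double bond to N (2×+1 = +2).
Oxidation state = 0 − 1 + 2 = +1.

+1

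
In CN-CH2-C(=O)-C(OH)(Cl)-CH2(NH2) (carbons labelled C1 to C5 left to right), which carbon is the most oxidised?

C1

Bonds to more-electronegative neighbours contribute +1 each, bonds to H or metals contribute −1 each, and C–C bonds contribute 0. Tallying each carbon:
C1: 1C, 3N → 0 + 3 = +3
C2: 2C, 2H → 0 − 2 = -2
C3: 2C, 2O → 0 + 2 = +2
C4: 2C, 1O, 1Cl → 0 + 1 + 1 = +2
C5: 1C, 2H, 1N → 0 − 2 + 1 = -1
The most oxidised carbon is C1 at +3.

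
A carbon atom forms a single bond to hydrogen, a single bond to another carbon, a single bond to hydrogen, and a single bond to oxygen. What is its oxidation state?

Bonds to more-electronegative neighbours contribute +1 each, bonds to H or metals contribute −1 each, and C–C bonds contribute 0.
The carbon has one bond to C (0), one bond to O (+1), one bond to H (-1), one bond to H (-1).
Oxidation state = 0 + 1 − 1 − 1 = -1.

-1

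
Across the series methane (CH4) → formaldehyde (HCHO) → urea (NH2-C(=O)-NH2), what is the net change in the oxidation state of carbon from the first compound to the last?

+8

Carbon oxidation states along the series — methane: -4, formaldehyde: 0, urea: +4.
Net change = +4 − (-4) = +8.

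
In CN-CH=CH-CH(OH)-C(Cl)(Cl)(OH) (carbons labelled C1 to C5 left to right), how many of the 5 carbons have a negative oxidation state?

Tallying each carbon's bonds:
C1: 1C, 3N → 0 + 3 = +3
C2: 3C, 1H → 0 − 1 = -1
C3: 3C, 1H → 0 − 1 = -1
C4: 2C, 1H, 1O → 0 − 1 + 1 = 0
C5: 1C, 1O, 2Cl → 0 + 1 + 2 = +3
2 carbons (C2, C3) meet the condition.

2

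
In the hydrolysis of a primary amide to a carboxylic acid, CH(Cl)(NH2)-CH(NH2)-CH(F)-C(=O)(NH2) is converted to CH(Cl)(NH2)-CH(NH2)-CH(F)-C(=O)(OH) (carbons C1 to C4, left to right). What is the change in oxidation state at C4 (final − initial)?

0

Before: C4 has 1 bond to C, 2 bonds to O, 1 bond to N → oxidation state +3.
After: C4 has 1 bond to C, 3 bonds to O → oxidation state +3.
Δ = +3 − (+3) = 0, so no net redox change at C4.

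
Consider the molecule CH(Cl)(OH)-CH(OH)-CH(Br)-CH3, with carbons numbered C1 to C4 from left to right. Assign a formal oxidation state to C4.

-3

Bonds to more-electronegative neighbours contribute +1 each, bonds to H or metals contribute −1 each, and C–C bonds contribute 0.
C4 has one bond to C (0), one bond to H (-1), one bond to H (-1), one bond to H (-1).
Oxidation state = 0 − 1 − 1 − 1 = -3.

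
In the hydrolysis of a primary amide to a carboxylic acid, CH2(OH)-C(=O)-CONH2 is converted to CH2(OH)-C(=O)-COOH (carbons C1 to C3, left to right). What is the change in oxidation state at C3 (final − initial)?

0

Before: C3 has 1 bond to C, 2 bonds to O, 1 bond to N → oxidation state +3.
After: C3 has 1 bond to C, 3 bonds to O → oxidation state +3.
Δ = +3 − (+3) = 0, so no net redox change at C3.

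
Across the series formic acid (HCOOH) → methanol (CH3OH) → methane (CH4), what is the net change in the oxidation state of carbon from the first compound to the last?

-6

Carbon oxidation states along the series — formic acid: +2, methanol: -2, methane: -4.
Net change = -4 − (+2) = -6.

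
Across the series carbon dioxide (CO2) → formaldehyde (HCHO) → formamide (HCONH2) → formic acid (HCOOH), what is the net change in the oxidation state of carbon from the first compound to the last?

-2

Carbon oxidation states along the series — carbon dioxide: +4, formaldehyde: 0, formamide: +2, formic acid: +2.
Net change = +2 − (+4) = -2.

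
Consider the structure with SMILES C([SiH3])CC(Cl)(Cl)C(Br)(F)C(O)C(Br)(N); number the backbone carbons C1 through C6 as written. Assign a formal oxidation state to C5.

C5 has one bond to C (0), one bond to C (0), one bond to H (-1), one bond to O (+1).
Oxidation state = 0 + 0 − 1 + 1 = 0.

0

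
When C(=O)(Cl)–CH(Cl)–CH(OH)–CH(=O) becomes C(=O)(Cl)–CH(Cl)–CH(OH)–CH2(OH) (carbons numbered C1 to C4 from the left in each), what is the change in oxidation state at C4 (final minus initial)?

-2

Before: C4 has 1 bond to C, 1 bond to H, 2 bonds to O → oxidation state +1.
After: C4 has 1 bond to C, 2 bonds to H, 1 bond to O → oxidation state -1.
Δ = -1 − (+1) = -2, so this is a reduction at C4.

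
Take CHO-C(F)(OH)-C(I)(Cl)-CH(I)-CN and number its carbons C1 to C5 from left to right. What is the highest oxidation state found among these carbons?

+3

Tallying each carbon's bonds:
C1: 1C, 1H, 2O → 0 − 1 + 2 = +1
C2: 2C, 1O, 1F → 0 + 1 + 1 = +2
C3: 2C, 1Cl, 1I → 0 + 1 + 1 = +2
C4: 2C, 1H, 1I → 0 − 1 + 1 = 0
C5: 1C, 3N → 0 + 3 = +3
The highest value is +3.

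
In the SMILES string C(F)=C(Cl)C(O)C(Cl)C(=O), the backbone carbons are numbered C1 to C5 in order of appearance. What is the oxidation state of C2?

C2 has a double bond to C (2×0 = 0), one bond to C (0), one bond to Cl (+1).
Oxidation state = 0 + 0 + 1 = +1.

+1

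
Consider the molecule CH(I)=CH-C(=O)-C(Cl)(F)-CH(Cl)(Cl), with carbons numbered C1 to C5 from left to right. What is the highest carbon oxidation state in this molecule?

Tallying each carbon's bonds:
C1: 2C, 1H, 1I → 0 − 1 + 1 = 0
C2: 3C, 1H → 0 − 1 = -1
C3: 2C, 2O → 0 + 2 = +2
C4: 2C, 1F, 1Cl → 0 + 1 + 1 = +2
C5: 1C, 1H, 2Cl → 0 − 1 + 2 = +1
The highest value is +2.

+2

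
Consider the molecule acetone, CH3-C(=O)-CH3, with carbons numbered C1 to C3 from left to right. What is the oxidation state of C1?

C1 has one bond to H (-1), one bond to H (-1), one bond to H (-1), one bond to C (0).
Oxidation state = -1 − 1 − 1 + 0 = -3.

-3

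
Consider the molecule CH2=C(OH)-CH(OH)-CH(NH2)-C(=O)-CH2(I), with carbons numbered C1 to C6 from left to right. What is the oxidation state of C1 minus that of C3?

C1: 2C, 2H → 0 − 2 = -2
C3: 2C, 1H, 1O → 0 − 1 + 1 = 0
Difference: -2 − (0) = -2.

-2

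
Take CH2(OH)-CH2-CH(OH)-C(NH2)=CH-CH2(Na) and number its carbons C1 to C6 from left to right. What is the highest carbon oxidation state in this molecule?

+1

Each bond to a more electronegative atom (O, N, halogen) counts +1, each bond to a less electronegative atom (H, metal, B, Si) counts −1, and each C–C bond counts 0. Tallying each carbon:
C1: 1C, 2H, 1O → 0 − 2 + 1 = -1
C2: 2C, 2H → 0 − 2 = -2
C3: 2C, 1H, 1O → 0 − 1 + 1 = 0
C4: 3C, 1N → 0 + 1 = +1
C5: 3C, 1H → 0 − 1 = -1
C6: 1C, 2H, 1Na → 0 − 2 − 1 = -3
The highest value is +1.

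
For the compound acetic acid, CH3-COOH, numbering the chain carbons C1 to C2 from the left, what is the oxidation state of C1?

C1 has one bond to H (-1), one bond to H (-1), one bond to H (-1), one bond to C (0).
Oxidation state = -1 − 1 − 1 + 0 = -3.

-3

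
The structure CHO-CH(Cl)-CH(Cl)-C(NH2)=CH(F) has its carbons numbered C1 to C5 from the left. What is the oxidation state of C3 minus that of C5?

0

C3: 2C, 1H, 1Cl → 0 − 1 + 1 = 0
C5: 2C, 1H, 1F → 0 − 1 + 1 = 0
Difference: 0 − (0) = 0.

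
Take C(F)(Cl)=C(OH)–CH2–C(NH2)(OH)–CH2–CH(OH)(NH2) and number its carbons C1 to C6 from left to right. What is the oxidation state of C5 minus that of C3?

C5: 2C, 2H → 0 − 2 = -2
C3: 2C, 2H → 0 − 2 = -2
Difference: -2 − (-2) = 0.

0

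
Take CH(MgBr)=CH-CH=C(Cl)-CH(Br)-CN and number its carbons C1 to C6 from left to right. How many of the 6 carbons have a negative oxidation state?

3

Bonds to more-electronegative neighbours contribute +1 each, bonds to H or metals contribute −1 each, and C–C bonds contribute 0. Tallying each carbon:
C1: 2C, 1H, 1Mg → 0 − 1 − 1 = -2
C2: 3C, 1H → 0 − 1 = -1
C3: 3C, 1H → 0 − 1 = -1
C4: 3C, 1Cl → 0 + 1 = +1
C5: 2C, 1H, 1Br → 0 − 1 + 1 = 0
C6: 1C, 3N → 0 + 3 = +3
3 carbons (C1, C2, C3) meet the condition.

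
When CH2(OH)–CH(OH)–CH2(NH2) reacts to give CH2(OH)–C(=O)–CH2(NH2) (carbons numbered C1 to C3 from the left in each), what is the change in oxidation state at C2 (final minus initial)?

+2

Before: C2 has 2 bonds to C, 1 bond to H, 1 bond to O → oxidation state 0.
After: C2 has 2 bonds to C, 2 bonds to O → oxidation state +2.
Δ = +2 − (0) = +2, so this is an oxidation at C2.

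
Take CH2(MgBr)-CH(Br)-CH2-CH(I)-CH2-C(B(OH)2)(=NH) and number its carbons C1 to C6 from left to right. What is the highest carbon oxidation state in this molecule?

Tallying each carbon's bonds:
C1: 1C, 2H, 1Mg → 0 − 2 − 1 = -3
C2: 2C, 1H, 1Br → 0 − 1 + 1 = 0
C3: 2C, 2H → 0 − 2 = -2
C4: 2C, 1H, 1I → 0 − 1 + 1 = 0
C5: 2C, 2H → 0 − 2 = -2
C6: 1C, 2N, 1B → 0 + 2 − 1 = +1
The highest value is +1.

+1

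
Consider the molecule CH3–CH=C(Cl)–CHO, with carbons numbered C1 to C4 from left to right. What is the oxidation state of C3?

Each bond to a more electronegative atom (O, N, halogen) counts +1, each bond to a less electronegative atom (H, metal, B, Si) counts −1, and each C–C bond counts 0.
C3 has a double bond to C (2×0 = 0), one bond to C (0), one bond to Cl (+1).
Oxidation state = 0 + 0 + 1 = +1.

+1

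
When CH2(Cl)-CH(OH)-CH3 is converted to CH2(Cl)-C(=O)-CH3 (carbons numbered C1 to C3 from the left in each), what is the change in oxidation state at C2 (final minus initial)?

+2

Before: C2 has 2 bonds to C, 1 bond to H, 1 bond to O → oxidation state 0.
After: C2 has 2 bonds to C, 2 bonds to O → oxidation state +2.
Δ = +2 − (0) = +2, so this is an oxidation at C2.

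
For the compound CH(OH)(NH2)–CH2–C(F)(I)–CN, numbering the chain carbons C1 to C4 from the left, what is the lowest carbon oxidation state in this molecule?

Tallying each carbon's bonds:
C1: 1C, 1H, 1O, 1N → 0 − 1 + 1 + 1 = +1
C2: 2C, 2H → 0 − 2 = -2
C3: 2C, 1F, 1I → 0 + 1 + 1 = +2
C4: 1C, 3N → 0 + 3 = +3
The lowest value is -2.

-2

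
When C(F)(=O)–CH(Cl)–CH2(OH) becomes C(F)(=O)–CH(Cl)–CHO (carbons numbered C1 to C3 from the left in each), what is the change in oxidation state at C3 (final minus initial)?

Before: C3 has 1 bond to C, 2 bonds to H, 1 bond to O → oxidation state -1.
After: C3 has 1 bond to C, 1 bond to H, 2 bonds to O → oxidation state +1.
Δ = +1 − (-1) = +2, so this is an oxidation at C3.

+2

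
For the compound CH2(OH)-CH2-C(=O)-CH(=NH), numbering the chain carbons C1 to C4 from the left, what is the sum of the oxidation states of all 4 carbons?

Tallying each carbon's bonds:
C1: 1C, 2H, 1O → 0 − 2 + 1 = -1
C2: 2C, 2H → 0 − 2 = -2
C3: 2C, 2O → 0 + 2 = +2
C4: 1C, 1H, 2N → 0 − 1 + 2 = +1
Sum = -1 − 2 + 2 + 1 = 0.

0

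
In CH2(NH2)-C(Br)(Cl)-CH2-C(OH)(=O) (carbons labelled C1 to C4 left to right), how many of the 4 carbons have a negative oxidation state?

Tallying each carbon's bonds:
C1: 1C, 2H, 1N → 0 − 2 + 1 = -1
C2: 2C, 1Cl, 1Br → 0 + 1 + 1 = +2
C3: 2C, 2H → 0 − 2 = -2
C4: 1C, 3O → 0 + 3 = +3
2 carbons (C1, C3) meet the condition.

2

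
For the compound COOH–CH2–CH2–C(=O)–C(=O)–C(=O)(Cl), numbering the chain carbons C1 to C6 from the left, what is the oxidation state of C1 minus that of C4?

C1: 1C, 3O → 0 + 3 = +3
C4: 2C, 2O → 0 + 2 = +2
Difference: +3 − (+2) = +1.

+1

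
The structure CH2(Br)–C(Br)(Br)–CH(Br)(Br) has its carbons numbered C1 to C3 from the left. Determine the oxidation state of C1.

C1 has one bond to C (0), one bond to H (-1), one bond to H (-1), one bond to Br (+1).
Oxidation state = 0 − 1 − 1 + 1 = -1.

-1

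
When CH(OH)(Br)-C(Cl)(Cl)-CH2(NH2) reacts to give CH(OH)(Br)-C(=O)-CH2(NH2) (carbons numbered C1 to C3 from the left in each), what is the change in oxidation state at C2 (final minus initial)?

Before: C2 has 2 bonds to C, 2 bonds to Cl → oxidation state +2.
After: C2 has 2 bonds to C, 2 bonds to O → oxidation state +2.
Δ = +2 − (+2) = 0, so no net redox change at C2.

0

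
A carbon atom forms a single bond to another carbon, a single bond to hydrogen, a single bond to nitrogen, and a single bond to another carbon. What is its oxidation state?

Count +1 for every bond to an atom more electronegative than carbon and −1 for every bond to one less electronegative; C–C bonds are 0.
The carbon has one bond to C (0), one bond to C (0), one bond to N (+1), one bond to H (-1).
Oxidation state = 0 + 0 + 1 − 1 = 0.

0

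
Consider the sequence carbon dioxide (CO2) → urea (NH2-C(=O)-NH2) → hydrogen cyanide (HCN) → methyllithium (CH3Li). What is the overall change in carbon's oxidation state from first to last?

-8

Carbon oxidation states along the series — carbon dioxide: +4, urea: +4, hydrogen cyanide: +2, methyllithium: -4.
Net change = -4 − (+4) = -8.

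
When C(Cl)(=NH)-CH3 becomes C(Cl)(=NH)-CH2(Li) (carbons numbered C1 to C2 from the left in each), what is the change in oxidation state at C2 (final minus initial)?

Before: C2 has 1 bond to C, 3 bonds to H → oxidation state -3.
After: C2 has 1 bond to C, 2 bonds to H, 1 bond to Li → oxidation state -3.
Δ = -3 − (-3) = 0, so no net redox change at C2.

0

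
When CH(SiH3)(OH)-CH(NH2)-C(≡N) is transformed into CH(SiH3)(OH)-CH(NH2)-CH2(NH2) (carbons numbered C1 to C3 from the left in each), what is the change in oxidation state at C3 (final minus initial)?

Before: C3 has 1 bond to C, 3 bonds to N → oxidation state +3.
After: C3 has 1 bond to C, 2 bonds to H, 1 bond to N → oxidation state -1.
Δ = -1 − (+3) = -4, so this is a reduction at C3.

-4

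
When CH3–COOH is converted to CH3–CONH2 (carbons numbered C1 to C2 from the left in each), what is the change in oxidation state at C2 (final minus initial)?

Before: C2 has 1 bond to C, 3 bonds to O → oxidation state +3.
After: C2 has 1 bond to C, 2 bonds to O, 1 bond to N → oxidation state +3.
Δ = +3 − (+3) = 0, so no net redox change at C2.

0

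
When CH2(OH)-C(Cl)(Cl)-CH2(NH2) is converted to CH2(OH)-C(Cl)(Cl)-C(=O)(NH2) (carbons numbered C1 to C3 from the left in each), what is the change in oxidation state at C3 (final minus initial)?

+4

Before: C3 has 1 bond to C, 2 bonds to H, 1 bond to N → oxidation state -1.
After: C3 has 1 bond to C, 2 bonds to O, 1 bond to N → oxidation state +3.
Δ = +3 − (-1) = +4, so this is an oxidation at C3.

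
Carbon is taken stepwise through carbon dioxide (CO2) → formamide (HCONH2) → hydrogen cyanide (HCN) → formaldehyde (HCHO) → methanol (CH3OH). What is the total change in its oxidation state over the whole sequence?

Carbon oxidation states along the series — carbon dioxide: +4, formamide: +2, hydrogen cyanide: +2, formaldehyde: 0, methanol: -2.
Net change = -2 − (+4) = -6.

-6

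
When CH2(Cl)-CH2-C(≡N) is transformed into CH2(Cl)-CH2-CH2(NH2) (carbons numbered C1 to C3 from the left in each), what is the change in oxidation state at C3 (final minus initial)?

Before: C3 has 1 bond to C, 3 bonds to N → oxidation state +3.
After: C3 has 1 bond to C, 2 bonds to H, 1 bond to N → oxidation state -1.
Δ = -1 − (+3) = -4, so this is a reduction at C3.

-4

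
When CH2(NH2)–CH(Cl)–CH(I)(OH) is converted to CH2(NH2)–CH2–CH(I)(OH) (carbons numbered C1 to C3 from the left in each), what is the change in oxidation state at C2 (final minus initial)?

Before: C2 has 2 bonds to C, 1 bond to H, 1 bond to Cl → oxidation state 0.
After: C2 has 2 bonds to C, 2 bonds to H → oxidation state -2.
Δ = -2 − (0) = -2, so this is a reduction at C2.

-2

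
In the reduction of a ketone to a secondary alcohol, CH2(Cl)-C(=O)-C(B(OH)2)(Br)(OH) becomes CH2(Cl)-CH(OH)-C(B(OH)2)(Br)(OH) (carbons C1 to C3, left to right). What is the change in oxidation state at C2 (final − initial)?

-2

Before: C2 has 2 bonds to C, 2 bonds to O → oxidation state +2.
After: C2 has 2 bonds to C, 1 bond to H, 1 bond to O → oxidation state 0.
Δ = 0 − (+2) = -2, so this is a reduction at C2.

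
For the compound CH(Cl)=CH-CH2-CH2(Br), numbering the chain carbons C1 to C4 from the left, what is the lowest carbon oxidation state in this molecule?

-2

Assign +1 per bond to O/N/halogen, −1 per bond to H or an electropositive element, and 0 per bond to carbon. Tallying each carbon:
C1: 2C, 1H, 1Cl → 0 − 1 + 1 = 0
C2: 3C, 1H → 0 − 1 = -1
C3: 2C, 2H → 0 − 2 = -2
C4: 1C, 2H, 1Br → 0 − 2 + 1 = -1
The lowest value is -2.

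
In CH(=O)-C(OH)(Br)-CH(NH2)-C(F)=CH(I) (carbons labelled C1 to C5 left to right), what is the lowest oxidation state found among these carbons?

0

Each bond to a more electronegative atom (O, N, halogen) counts +1, each bond to a less electronegative atom (H, metal, B, Si) counts −1, and each C–C bond counts 0. Tallying each carbon:
C1: 1C, 1H, 2O → 0 − 1 + 2 = +1
C2: 2C, 1O, 1Br → 0 + 1 + 1 = +2
C3: 2C, 1H, 1N → 0 − 1 + 1 = 0
C4: 3C, 1F → 0 + 1 = +1
C5: 2C, 1H, 1I → 0 − 1 + 1 = 0
The lowest value is 0.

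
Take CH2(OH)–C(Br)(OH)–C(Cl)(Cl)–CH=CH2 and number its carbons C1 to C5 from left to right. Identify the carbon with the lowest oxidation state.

Each bond to a more electronegative atom (O, N, halogen) counts +1, each bond to a less electronegative atom (H, metal, B, Si) counts −1, and each C–C bond counts 0. Tallying each carbon:
C1: 1C, 2H, 1O → 0 − 2 + 1 = -1
C2: 2C, 1O, 1Br → 0 + 1 + 1 = +2
C3: 2C, 2Cl → 0 + 2 = +2
C4: 3C, 1H → 0 − 1 = -1
C5: 2C, 2H → 0 − 2 = -2
The most reduced carbon is C5 at -2.

C5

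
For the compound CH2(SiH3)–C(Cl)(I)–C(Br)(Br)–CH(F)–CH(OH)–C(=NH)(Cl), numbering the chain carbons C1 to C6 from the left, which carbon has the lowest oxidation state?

Tallying each carbon's bonds:
C1: 1C, 2H, 1Si → 0 − 2 − 1 = -3
C2: 2C, 1Cl, 1I → 0 + 1 + 1 = +2
C3: 2C, 2Br → 0 + 2 = +2
C4: 2C, 1H, 1F → 0 − 1 + 1 = 0
C5: 2C, 1H, 1O → 0 − 1 + 1 = 0
C6: 1C, 2N, 1Cl → 0 + 2 + 1 = +3
The most reduced carbon is C1 at -3.

C1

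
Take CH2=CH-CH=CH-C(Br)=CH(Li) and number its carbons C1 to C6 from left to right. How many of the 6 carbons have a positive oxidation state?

1

Count +1 for every bond to an atom more electronegative than carbon and −1 for every bond to one less electronegative; C–C bonds are 0. Tallying each carbon:
C1: 2C, 2H → 0 − 2 = -2
C2: 3C, 1H → 0 − 1 = -1
C3: 3C, 1H → 0 − 1 = -1
C4: 3C, 1H → 0 − 1 = -1
C5: 3C, 1Br → 0 + 1 = +1
C6: 2C, 1H, 1Li → 0 − 1 − 1 = -2
1 carbon (C5) meets the condition.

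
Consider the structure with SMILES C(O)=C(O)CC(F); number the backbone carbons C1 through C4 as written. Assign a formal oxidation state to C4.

Assign +1 per bond to O/N/halogen, −1 per bond to H or an electropositive element, and 0 per bond to carbon.
C4 has one bond to C (0), one bond to H (-1), one bond to F (+1), one bond to H (-1).
Oxidation state = 0 − 1 + 1 − 1 = -1.

-1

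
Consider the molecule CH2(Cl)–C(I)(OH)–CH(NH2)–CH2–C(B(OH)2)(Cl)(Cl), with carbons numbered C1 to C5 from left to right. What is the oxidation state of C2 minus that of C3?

C2: 2C, 1O, 1I → 0 + 1 + 1 = +2
C3: 2C, 1H, 1N → 0 − 1 + 1 = 0
Difference: +2 − (0) = +2.

+2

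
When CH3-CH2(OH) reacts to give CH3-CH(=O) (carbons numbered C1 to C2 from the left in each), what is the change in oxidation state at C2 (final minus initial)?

+2

Before: C2 has 1 bond to C, 2 bonds to H, 1 bond to O → oxidation state -1.
After: C2 has 1 bond to C, 1 bond to H, 2 bonds to O → oxidation state +1.
Δ = +1 − (-1) = +2, so this is an oxidation at C2.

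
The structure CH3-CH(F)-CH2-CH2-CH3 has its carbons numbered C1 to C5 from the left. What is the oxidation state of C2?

0

C2 has one bond to C (0), one bond to C (0), one bond to H (-1), one bond to F (+1).
Oxidation state = 0 + 0 − 1 + 1 = 0.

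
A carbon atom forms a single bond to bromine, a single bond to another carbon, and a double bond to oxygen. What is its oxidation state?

+3

The carbon has one bond to C (0), a double bond to O (2×+1 = +2), one bond to Br (+1).
Oxidation state = 0 + 2 + 1 = +3.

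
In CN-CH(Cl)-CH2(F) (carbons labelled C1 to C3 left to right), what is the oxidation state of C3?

Count +1 for every bond to an atom more electronegative than carbon and −1 for every bond to one less electronegative; C–C bonds are 0.
C3 has one bond to C (0), one bond to H (-1), one bond to H (-1), one bond to F (+1).
Oxidation state = 0 − 1 − 1 + 1 = -1.

-1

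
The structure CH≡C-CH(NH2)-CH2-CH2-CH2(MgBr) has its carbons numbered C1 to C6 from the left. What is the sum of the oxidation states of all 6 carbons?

-8

Bonds to more-electronegative neighbours contribute +1 each, bonds to H or metals contribute −1 each, and C–C bonds contribute 0. Tallying each carbon:
C1: 3C, 1H → 0 − 1 = -1
C2: 4C → 0 = 0
C3: 2C, 1H, 1N → 0 − 1 + 1 = 0
C4: 2C, 2H → 0 − 2 = -2
C5: 2C, 2H → 0 − 2 = -2
C6: 1C, 2H, 1Mg → 0 − 2 − 1 = -3
Sum = -1 + 0 + 0 − 2 − 2 − 3 = -8.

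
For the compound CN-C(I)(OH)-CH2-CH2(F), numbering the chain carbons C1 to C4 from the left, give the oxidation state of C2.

+2

Each bond to a more electronegative atom (O, N, halogen) counts +1, each bond to a less electronegative atom (H, metal, B, Si) counts −1, and each C–C bond counts 0.
C2 has one bond to C (0), one bond to C (0), one bond to I (+1), one bond to O (+1).
Oxidation state = 0 + 0 + 1 + 1 = +2.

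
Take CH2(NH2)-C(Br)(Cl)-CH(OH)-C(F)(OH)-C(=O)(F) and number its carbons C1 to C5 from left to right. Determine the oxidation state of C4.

C4 has one bond to C (0), one bond to C (0), one bond to F (+1), one bond to O (+1).
Oxidation state = 0 + 0 + 1 + 1 = +2.

+2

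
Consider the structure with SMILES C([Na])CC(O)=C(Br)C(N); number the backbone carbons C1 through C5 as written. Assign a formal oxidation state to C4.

+1

Each bond to a more electronegative atom (O, N, halogen) counts +1, each bond to a less electronegative atom (H, metal, B, Si) counts −1, and each C–C bond counts 0.
C4 has a double bond to C (2×0 = 0), one bond to C (0), one bond to Br (+1).
Oxidation state = 0 + 0 + 1 = +1.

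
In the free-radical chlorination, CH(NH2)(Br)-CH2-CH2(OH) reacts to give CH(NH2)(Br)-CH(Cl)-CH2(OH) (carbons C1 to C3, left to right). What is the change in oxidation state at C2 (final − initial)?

+2

Before: C2 has 2 bonds to C, 2 bonds to H → oxidation state -2.
After: C2 has 2 bonds to C, 1 bond to H, 1 bond to Cl → oxidation state 0.
Δ = 0 − (-2) = +2, so this is an oxidation at C2.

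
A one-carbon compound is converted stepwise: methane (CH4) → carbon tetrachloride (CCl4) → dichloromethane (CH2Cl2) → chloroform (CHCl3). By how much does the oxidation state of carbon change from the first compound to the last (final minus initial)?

Carbon oxidation states along the series — methane: -4, carbon tetrachloride: +4, dichloromethane: 0, chloroform: +2.
Net change = +2 − (-4) = +6.

+6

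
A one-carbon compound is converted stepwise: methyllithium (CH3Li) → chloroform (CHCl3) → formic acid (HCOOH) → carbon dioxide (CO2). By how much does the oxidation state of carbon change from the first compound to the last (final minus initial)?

Carbon oxidation states along the series — methyllithium: -4, chloroform: +2, formic acid: +2, carbon dioxide: +4.
Net change = +4 − (-4) = +8.

+8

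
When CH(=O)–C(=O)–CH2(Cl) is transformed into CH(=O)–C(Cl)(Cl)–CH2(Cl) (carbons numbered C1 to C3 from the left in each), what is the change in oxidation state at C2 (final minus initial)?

0

Before: C2 has 2 bonds to C, 2 bonds to O → oxidation state +2.
After: C2 has 2 bonds to C, 2 bonds to Cl → oxidation state +2.
Δ = +2 − (+2) = 0, so no net redox change at C2.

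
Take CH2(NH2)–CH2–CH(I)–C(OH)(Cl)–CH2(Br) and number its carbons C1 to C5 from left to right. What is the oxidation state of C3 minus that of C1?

C3: 2C, 1H, 1I → 0 − 1 + 1 = 0
C1: 1C, 2H, 1N → 0 − 2 + 1 = -1
Difference: 0 − (-1) = +1.

+1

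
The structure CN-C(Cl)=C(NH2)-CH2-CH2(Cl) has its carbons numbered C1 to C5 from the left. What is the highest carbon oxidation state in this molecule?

Count +1 for every bond to an atom more electronegative than carbon and −1 for every bond to one less electronegative; C–C bonds are 0. Tallying each carbon:
C1: 1C, 3N → 0 + 3 = +3
C2: 3C, 1Cl → 0 + 1 = +1
C3: 3C, 1N → 0 + 1 = +1
C4: 2C, 2H → 0 − 2 = -2
C5: 1C, 2H, 1Cl → 0 − 2 + 1 = -1
The highest value is +3.

+3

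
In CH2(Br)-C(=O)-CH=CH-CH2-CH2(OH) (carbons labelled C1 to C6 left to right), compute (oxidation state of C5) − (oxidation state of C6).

C5: 2C, 2H → 0 − 2 = -2
C6: 1C, 2H, 1O → 0 − 2 + 1 = -1
Difference: -2 − (-1) = -1.

-1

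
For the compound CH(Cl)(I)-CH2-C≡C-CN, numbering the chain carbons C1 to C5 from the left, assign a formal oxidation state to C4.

Count +1 for every bond to an atom more electronegative than carbon and −1 for every bond to one less electronegative; C–C bonds are 0.
C4 has a triple bond to C (3×0 = 0), one bond to C (0).
Oxidation state = 0 + 0 = 0.

0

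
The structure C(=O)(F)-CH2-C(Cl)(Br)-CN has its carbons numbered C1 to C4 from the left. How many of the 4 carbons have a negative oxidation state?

Each bond to a more electronegative atom (O, N, halogen) counts +1, each bond to a less electronegative atom (H, metal, B, Si) counts −1, and each C–C bond counts 0. Tallying each carbon:
C1: 1C, 2O, 1F → 0 + 2 + 1 = +3
C2: 2C, 2H → 0 − 2 = -2
C3: 2C, 1Cl, 1Br → 0 + 1 + 1 = +2
C4: 1C, 3N → 0 + 3 = +3
1 carbon (C2) meets the condition.

1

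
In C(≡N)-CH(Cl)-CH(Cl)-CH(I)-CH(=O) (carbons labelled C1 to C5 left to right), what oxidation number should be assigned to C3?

Assign +1 per bond to O/N/halogen, −1 per bond to H or an electropositive element, and 0 per bond to carbon.
C3 has one bond to C (0), one bond to C (0), one bond to H (-1), one bond to Cl (+1).
Oxidation state = 0 + 0 − 1 + 1 = 0.

0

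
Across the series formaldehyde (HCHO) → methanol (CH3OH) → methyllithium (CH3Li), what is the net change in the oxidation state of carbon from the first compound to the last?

Carbon oxidation states along the series — formaldehyde: 0, methanol: -2, methyllithium: -4.
Net change = -4 − (0) = -4.

-4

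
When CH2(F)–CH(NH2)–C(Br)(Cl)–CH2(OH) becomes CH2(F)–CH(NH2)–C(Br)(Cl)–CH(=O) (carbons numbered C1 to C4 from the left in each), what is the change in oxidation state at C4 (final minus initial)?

Before: C4 has 1 bond to C, 2 bonds to H, 1 bond to O → oxidation state -1.
After: C4 has 1 bond to C, 1 bond to H, 2 bonds to O → oxidation state +1.
Δ = +1 − (-1) = +2, so this is an oxidation at C4.

+2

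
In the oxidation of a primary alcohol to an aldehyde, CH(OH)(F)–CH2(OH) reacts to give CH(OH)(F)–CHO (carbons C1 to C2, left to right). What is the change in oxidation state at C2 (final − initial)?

+2

Before: C2 has 1 bond to C, 2 bonds to H, 1 bond to O → oxidation state -1.
After: C2 has 1 bond to C, 1 bond to H, 2 bonds to O → oxidation state +1.
Δ = +1 − (-1) = +2, so this is an oxidation at C2.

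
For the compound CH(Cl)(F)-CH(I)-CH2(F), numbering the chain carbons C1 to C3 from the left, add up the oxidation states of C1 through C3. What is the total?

Tallying each carbon's bonds:
C1: 1C, 1H, 1F, 1Cl → 0 − 1 + 1 + 1 = +1
C2: 2C, 1H, 1I → 0 − 1 + 1 = 0
C3: 1C, 2H, 1F → 0 − 2 + 1 = -1
Sum = +1 + 0 − 1 = 0.

0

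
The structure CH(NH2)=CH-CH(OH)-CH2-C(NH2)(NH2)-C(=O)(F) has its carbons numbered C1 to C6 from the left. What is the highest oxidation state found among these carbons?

Tallying each carbon's bonds:
C1: 2C, 1H, 1N → 0 − 1 + 1 = 0
C2: 3C, 1H → 0 − 1 = -1
C3: 2C, 1H, 1O → 0 − 1 + 1 = 0
C4: 2C, 2H → 0 − 2 = -2
C5: 2C, 2N → 0 + 2 = +2
C6: 1C, 2O, 1F → 0 + 2 + 1 = +3
The highest value is +3.

+3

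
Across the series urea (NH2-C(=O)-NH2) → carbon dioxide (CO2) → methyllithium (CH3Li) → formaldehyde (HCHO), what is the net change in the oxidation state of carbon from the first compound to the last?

-4

Carbon oxidation states along the series — urea: +4, carbon dioxide: +4, methyllithium: -4, formaldehyde: 0.
Net change = 0 − (+4) = -4.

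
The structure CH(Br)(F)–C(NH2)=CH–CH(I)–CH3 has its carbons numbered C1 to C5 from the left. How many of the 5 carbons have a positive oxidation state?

Count +1 for every bond to an atom more electronegative than carbon and −1 for every bond to one less electronegative; C–C bonds are 0. Tallying each carbon:
C1: 1C, 1H, 1F, 1Br → 0 − 1 + 1 + 1 = +1
C2: 3C, 1N → 0 + 1 = +1
C3: 3C, 1H → 0 − 1 = -1
C4: 2C, 1H, 1I → 0 − 1 + 1 = 0
C5: 1C, 3H → 0 − 3 = -3
2 carbons (C1, C2) meet the condition.

2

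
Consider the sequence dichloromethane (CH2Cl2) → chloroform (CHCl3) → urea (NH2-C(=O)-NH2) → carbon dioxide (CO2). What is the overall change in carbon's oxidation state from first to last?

+4

Carbon oxidation states along the series — dichloromethane: 0, chloroform: +2, urea: +4, carbon dioxide: +4.
Net change = +4 − (0) = +4.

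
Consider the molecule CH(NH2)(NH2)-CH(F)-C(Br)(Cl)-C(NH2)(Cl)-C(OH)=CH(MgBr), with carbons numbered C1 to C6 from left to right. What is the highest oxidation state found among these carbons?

+2

Each bond to a more electronegative atom (O, N, halogen) counts +1, each bond to a less electronegative atom (H, metal, B, Si) counts −1, and each C–C bond counts 0. Tallying each carbon:
C1: 1C, 1H, 2N → 0 − 1 + 2 = +1
C2: 2C, 1H, 1F → 0 − 1 + 1 = 0
C3: 2C, 1Cl, 1Br → 0 + 1 + 1 = +2
C4: 2C, 1N, 1Cl → 0 + 1 + 1 = +2
C5: 3C, 1O → 0 + 1 = +1
C6: 2C, 1H, 1Mg → 0 − 1 − 1 = -2
The highest value is +2.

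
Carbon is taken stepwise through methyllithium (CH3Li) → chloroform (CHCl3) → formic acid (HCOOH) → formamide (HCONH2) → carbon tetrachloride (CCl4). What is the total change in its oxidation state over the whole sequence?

+8

Carbon oxidation states along the series — methyllithium: -4, chloroform: +2, formic acid: +2, formamide: +2, carbon tetrachloride: +4.
Net change = +4 − (-4) = +8.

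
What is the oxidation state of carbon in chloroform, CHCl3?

Bonds to more-electronegative neighbours contribute +1 each, bonds to H or metals contribute −1 each, and C–C bonds contribute 0.
The carbon has one bond to H (-1), one bond to Cl (+1), one bond to Cl (+1), one bond to Cl (+1).
Oxidation state = -1 + 1 + 1 + 1 = +2.

+2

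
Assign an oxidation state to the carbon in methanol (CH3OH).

-2

The carbon has one bond to H (-1), one bond to H (-1), one bond to H (-1), one bond to O (+1).
Oxidation state = -1 − 1 − 1 + 1 = -2.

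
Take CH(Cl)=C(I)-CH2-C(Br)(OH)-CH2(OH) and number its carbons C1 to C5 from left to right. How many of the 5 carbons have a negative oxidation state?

Count +1 for every bond to an atom more electronegative than carbon and −1 for every bond to one less electronegative; C–C bonds are 0. Tallying each carbon:
C1: 2C, 1H, 1Cl → 0 − 1 + 1 = 0
C2: 3C, 1I → 0 + 1 = +1
C3: 2C, 2H → 0 − 2 = -2
C4: 2C, 1O, 1Br → 0 + 1 + 1 = +2
C5: 1C, 2H, 1O → 0 − 2 + 1 = -1
2 carbons (C3, C5) meet the condition.

2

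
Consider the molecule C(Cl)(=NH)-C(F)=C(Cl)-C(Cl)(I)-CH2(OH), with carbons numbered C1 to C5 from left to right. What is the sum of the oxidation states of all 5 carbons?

+6

Tallying each carbon's bonds:
C1: 1C, 2N, 1Cl → 0 + 2 + 1 = +3
C2: 3C, 1F → 0 + 1 = +1
C3: 3C, 1Cl → 0 + 1 = +1
C4: 2C, 1Cl, 1I → 0 + 1 + 1 = +2
C5: 1C, 2H, 1O → 0 − 2 + 1 = -1
Sum = +3 + 1 + 1 + 2 − 1 = +6.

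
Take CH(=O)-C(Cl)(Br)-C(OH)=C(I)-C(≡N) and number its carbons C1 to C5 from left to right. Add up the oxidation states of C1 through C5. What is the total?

Assign +1 per bond to O/N/halogen, −1 per bond to H or an electropositive element, and 0 per bond to carbon. Tallying each carbon:
C1: 1C, 1H, 2O → 0 − 1 + 2 = +1
C2: 2C, 1Cl, 1Br → 0 + 1 + 1 = +2
C3: 3C, 1O → 0 + 1 = +1
C4: 3C, 1I → 0 + 1 = +1
C5: 1C, 3N → 0 + 3 = +3
Sum = +1 + 2 + 1 + 1 + 3 = +8.

+8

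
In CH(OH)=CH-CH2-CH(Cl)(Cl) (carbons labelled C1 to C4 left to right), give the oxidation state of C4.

C4 has one bond to C (0), one bond to Cl (+1), one bond to Cl (+1), one bond to H (-1).
Oxidation state = 0 + 1 + 1 − 1 = +1.

+1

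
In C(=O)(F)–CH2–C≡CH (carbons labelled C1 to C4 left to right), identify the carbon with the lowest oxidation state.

Tallying each carbon's bonds:
C1: 1C, 2O, 1F → 0 + 2 + 1 = +3
C2: 2C, 2H → 0 − 2 = -2
C3: 4C → 0 = 0
C4: 3C, 1H → 0 − 1 = -1
The most reduced carbon is C2 at -2.

C2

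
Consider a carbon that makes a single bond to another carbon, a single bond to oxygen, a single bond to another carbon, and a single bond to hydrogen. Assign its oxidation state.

Bonds to more-electronegative neighbours contribute +1 each, bonds to H or metals contribute −1 each, and C–C bonds contribute 0.
The carbon has one bond to C (0), one bond to C (0), one bond to H (-1), one bond to O (+1).
Oxidation state = 0 + 0 − 1 + 1 = 0.

0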